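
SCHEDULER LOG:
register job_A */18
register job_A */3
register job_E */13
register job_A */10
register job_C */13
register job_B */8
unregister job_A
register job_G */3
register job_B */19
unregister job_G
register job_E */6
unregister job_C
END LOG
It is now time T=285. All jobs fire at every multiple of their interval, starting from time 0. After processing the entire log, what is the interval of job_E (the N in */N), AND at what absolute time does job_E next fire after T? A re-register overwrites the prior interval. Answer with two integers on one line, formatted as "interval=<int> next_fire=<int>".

Answer: interval=6 next_fire=288

Derivation:
Op 1: register job_A */18 -> active={job_A:*/18}
Op 2: register job_A */3 -> active={job_A:*/3}
Op 3: register job_E */13 -> active={job_A:*/3, job_E:*/13}
Op 4: register job_A */10 -> active={job_A:*/10, job_E:*/13}
Op 5: register job_C */13 -> active={job_A:*/10, job_C:*/13, job_E:*/13}
Op 6: register job_B */8 -> active={job_A:*/10, job_B:*/8, job_C:*/13, job_E:*/13}
Op 7: unregister job_A -> active={job_B:*/8, job_C:*/13, job_E:*/13}
Op 8: register job_G */3 -> active={job_B:*/8, job_C:*/13, job_E:*/13, job_G:*/3}
Op 9: register job_B */19 -> active={job_B:*/19, job_C:*/13, job_E:*/13, job_G:*/3}
Op 10: unregister job_G -> active={job_B:*/19, job_C:*/13, job_E:*/13}
Op 11: register job_E */6 -> active={job_B:*/19, job_C:*/13, job_E:*/6}
Op 12: unregister job_C -> active={job_B:*/19, job_E:*/6}
Final interval of job_E = 6
Next fire of job_E after T=285: (285//6+1)*6 = 288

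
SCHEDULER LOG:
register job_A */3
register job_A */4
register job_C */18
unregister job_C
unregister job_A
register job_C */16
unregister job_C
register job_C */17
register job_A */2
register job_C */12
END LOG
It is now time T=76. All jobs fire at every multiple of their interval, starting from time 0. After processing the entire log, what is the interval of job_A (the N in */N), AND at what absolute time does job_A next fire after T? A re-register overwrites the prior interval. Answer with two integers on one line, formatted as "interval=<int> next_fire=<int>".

Op 1: register job_A */3 -> active={job_A:*/3}
Op 2: register job_A */4 -> active={job_A:*/4}
Op 3: register job_C */18 -> active={job_A:*/4, job_C:*/18}
Op 4: unregister job_C -> active={job_A:*/4}
Op 5: unregister job_A -> active={}
Op 6: register job_C */16 -> active={job_C:*/16}
Op 7: unregister job_C -> active={}
Op 8: register job_C */17 -> active={job_C:*/17}
Op 9: register job_A */2 -> active={job_A:*/2, job_C:*/17}
Op 10: register job_C */12 -> active={job_A:*/2, job_C:*/12}
Final interval of job_A = 2
Next fire of job_A after T=76: (76//2+1)*2 = 78

Answer: interval=2 next_fire=78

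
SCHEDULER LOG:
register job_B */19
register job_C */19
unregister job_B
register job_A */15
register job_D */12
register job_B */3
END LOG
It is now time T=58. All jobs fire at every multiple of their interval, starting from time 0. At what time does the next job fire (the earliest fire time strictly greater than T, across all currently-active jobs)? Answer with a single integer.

Op 1: register job_B */19 -> active={job_B:*/19}
Op 2: register job_C */19 -> active={job_B:*/19, job_C:*/19}
Op 3: unregister job_B -> active={job_C:*/19}
Op 4: register job_A */15 -> active={job_A:*/15, job_C:*/19}
Op 5: register job_D */12 -> active={job_A:*/15, job_C:*/19, job_D:*/12}
Op 6: register job_B */3 -> active={job_A:*/15, job_B:*/3, job_C:*/19, job_D:*/12}
  job_A: interval 15, next fire after T=58 is 60
  job_B: interval 3, next fire after T=58 is 60
  job_C: interval 19, next fire after T=58 is 76
  job_D: interval 12, next fire after T=58 is 60
Earliest fire time = 60 (job job_A)

Answer: 60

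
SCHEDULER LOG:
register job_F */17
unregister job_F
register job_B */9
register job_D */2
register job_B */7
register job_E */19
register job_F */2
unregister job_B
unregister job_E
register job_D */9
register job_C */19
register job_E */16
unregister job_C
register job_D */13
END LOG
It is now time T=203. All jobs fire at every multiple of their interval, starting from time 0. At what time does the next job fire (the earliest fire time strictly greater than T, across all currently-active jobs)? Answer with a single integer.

Op 1: register job_F */17 -> active={job_F:*/17}
Op 2: unregister job_F -> active={}
Op 3: register job_B */9 -> active={job_B:*/9}
Op 4: register job_D */2 -> active={job_B:*/9, job_D:*/2}
Op 5: register job_B */7 -> active={job_B:*/7, job_D:*/2}
Op 6: register job_E */19 -> active={job_B:*/7, job_D:*/2, job_E:*/19}
Op 7: register job_F */2 -> active={job_B:*/7, job_D:*/2, job_E:*/19, job_F:*/2}
Op 8: unregister job_B -> active={job_D:*/2, job_E:*/19, job_F:*/2}
Op 9: unregister job_E -> active={job_D:*/2, job_F:*/2}
Op 10: register job_D */9 -> active={job_D:*/9, job_F:*/2}
Op 11: register job_C */19 -> active={job_C:*/19, job_D:*/9, job_F:*/2}
Op 12: register job_E */16 -> active={job_C:*/19, job_D:*/9, job_E:*/16, job_F:*/2}
Op 13: unregister job_C -> active={job_D:*/9, job_E:*/16, job_F:*/2}
Op 14: register job_D */13 -> active={job_D:*/13, job_E:*/16, job_F:*/2}
  job_D: interval 13, next fire after T=203 is 208
  job_E: interval 16, next fire after T=203 is 208
  job_F: interval 2, next fire after T=203 is 204
Earliest fire time = 204 (job job_F)

Answer: 204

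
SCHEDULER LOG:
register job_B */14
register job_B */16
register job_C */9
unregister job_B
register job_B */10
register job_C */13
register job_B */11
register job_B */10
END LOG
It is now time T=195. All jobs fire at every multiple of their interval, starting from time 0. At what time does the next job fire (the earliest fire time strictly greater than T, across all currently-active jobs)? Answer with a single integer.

Answer: 200

Derivation:
Op 1: register job_B */14 -> active={job_B:*/14}
Op 2: register job_B */16 -> active={job_B:*/16}
Op 3: register job_C */9 -> active={job_B:*/16, job_C:*/9}
Op 4: unregister job_B -> active={job_C:*/9}
Op 5: register job_B */10 -> active={job_B:*/10, job_C:*/9}
Op 6: register job_C */13 -> active={job_B:*/10, job_C:*/13}
Op 7: register job_B */11 -> active={job_B:*/11, job_C:*/13}
Op 8: register job_B */10 -> active={job_B:*/10, job_C:*/13}
  job_B: interval 10, next fire after T=195 is 200
  job_C: interval 13, next fire after T=195 is 208
Earliest fire time = 200 (job job_B)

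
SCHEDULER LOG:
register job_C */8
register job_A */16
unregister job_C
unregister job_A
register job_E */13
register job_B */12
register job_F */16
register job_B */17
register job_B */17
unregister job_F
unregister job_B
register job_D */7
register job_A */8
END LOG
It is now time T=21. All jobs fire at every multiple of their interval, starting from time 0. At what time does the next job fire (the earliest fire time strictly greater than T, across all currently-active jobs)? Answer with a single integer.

Op 1: register job_C */8 -> active={job_C:*/8}
Op 2: register job_A */16 -> active={job_A:*/16, job_C:*/8}
Op 3: unregister job_C -> active={job_A:*/16}
Op 4: unregister job_A -> active={}
Op 5: register job_E */13 -> active={job_E:*/13}
Op 6: register job_B */12 -> active={job_B:*/12, job_E:*/13}
Op 7: register job_F */16 -> active={job_B:*/12, job_E:*/13, job_F:*/16}
Op 8: register job_B */17 -> active={job_B:*/17, job_E:*/13, job_F:*/16}
Op 9: register job_B */17 -> active={job_B:*/17, job_E:*/13, job_F:*/16}
Op 10: unregister job_F -> active={job_B:*/17, job_E:*/13}
Op 11: unregister job_B -> active={job_E:*/13}
Op 12: register job_D */7 -> active={job_D:*/7, job_E:*/13}
Op 13: register job_A */8 -> active={job_A:*/8, job_D:*/7, job_E:*/13}
  job_A: interval 8, next fire after T=21 is 24
  job_D: interval 7, next fire after T=21 is 28
  job_E: interval 13, next fire after T=21 is 26
Earliest fire time = 24 (job job_A)

Answer: 24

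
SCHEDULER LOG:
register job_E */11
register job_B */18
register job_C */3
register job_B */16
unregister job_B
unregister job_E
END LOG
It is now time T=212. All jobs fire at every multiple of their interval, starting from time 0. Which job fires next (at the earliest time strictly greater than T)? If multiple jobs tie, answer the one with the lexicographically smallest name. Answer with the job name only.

Op 1: register job_E */11 -> active={job_E:*/11}
Op 2: register job_B */18 -> active={job_B:*/18, job_E:*/11}
Op 3: register job_C */3 -> active={job_B:*/18, job_C:*/3, job_E:*/11}
Op 4: register job_B */16 -> active={job_B:*/16, job_C:*/3, job_E:*/11}
Op 5: unregister job_B -> active={job_C:*/3, job_E:*/11}
Op 6: unregister job_E -> active={job_C:*/3}
  job_C: interval 3, next fire after T=212 is 213
Earliest = 213, winner (lex tiebreak) = job_C

Answer: job_C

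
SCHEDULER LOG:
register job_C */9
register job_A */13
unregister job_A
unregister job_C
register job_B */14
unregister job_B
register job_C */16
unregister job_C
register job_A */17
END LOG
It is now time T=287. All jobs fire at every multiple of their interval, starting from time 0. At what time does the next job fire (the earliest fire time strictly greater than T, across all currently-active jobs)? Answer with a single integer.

Answer: 289

Derivation:
Op 1: register job_C */9 -> active={job_C:*/9}
Op 2: register job_A */13 -> active={job_A:*/13, job_C:*/9}
Op 3: unregister job_A -> active={job_C:*/9}
Op 4: unregister job_C -> active={}
Op 5: register job_B */14 -> active={job_B:*/14}
Op 6: unregister job_B -> active={}
Op 7: register job_C */16 -> active={job_C:*/16}
Op 8: unregister job_C -> active={}
Op 9: register job_A */17 -> active={job_A:*/17}
  job_A: interval 17, next fire after T=287 is 289
Earliest fire time = 289 (job job_A)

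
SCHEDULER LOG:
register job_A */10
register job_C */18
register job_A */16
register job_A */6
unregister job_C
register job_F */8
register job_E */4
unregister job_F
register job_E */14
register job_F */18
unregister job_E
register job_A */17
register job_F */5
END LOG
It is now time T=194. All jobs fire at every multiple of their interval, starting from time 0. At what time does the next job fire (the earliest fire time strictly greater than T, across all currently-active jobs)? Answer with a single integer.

Op 1: register job_A */10 -> active={job_A:*/10}
Op 2: register job_C */18 -> active={job_A:*/10, job_C:*/18}
Op 3: register job_A */16 -> active={job_A:*/16, job_C:*/18}
Op 4: register job_A */6 -> active={job_A:*/6, job_C:*/18}
Op 5: unregister job_C -> active={job_A:*/6}
Op 6: register job_F */8 -> active={job_A:*/6, job_F:*/8}
Op 7: register job_E */4 -> active={job_A:*/6, job_E:*/4, job_F:*/8}
Op 8: unregister job_F -> active={job_A:*/6, job_E:*/4}
Op 9: register job_E */14 -> active={job_A:*/6, job_E:*/14}
Op 10: register job_F */18 -> active={job_A:*/6, job_E:*/14, job_F:*/18}
Op 11: unregister job_E -> active={job_A:*/6, job_F:*/18}
Op 12: register job_A */17 -> active={job_A:*/17, job_F:*/18}
Op 13: register job_F */5 -> active={job_A:*/17, job_F:*/5}
  job_A: interval 17, next fire after T=194 is 204
  job_F: interval 5, next fire after T=194 is 195
Earliest fire time = 195 (job job_F)

Answer: 195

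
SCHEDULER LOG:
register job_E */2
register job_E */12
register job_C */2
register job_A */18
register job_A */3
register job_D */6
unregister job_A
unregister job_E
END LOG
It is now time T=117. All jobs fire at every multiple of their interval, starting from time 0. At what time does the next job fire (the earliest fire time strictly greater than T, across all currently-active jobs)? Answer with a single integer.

Answer: 118

Derivation:
Op 1: register job_E */2 -> active={job_E:*/2}
Op 2: register job_E */12 -> active={job_E:*/12}
Op 3: register job_C */2 -> active={job_C:*/2, job_E:*/12}
Op 4: register job_A */18 -> active={job_A:*/18, job_C:*/2, job_E:*/12}
Op 5: register job_A */3 -> active={job_A:*/3, job_C:*/2, job_E:*/12}
Op 6: register job_D */6 -> active={job_A:*/3, job_C:*/2, job_D:*/6, job_E:*/12}
Op 7: unregister job_A -> active={job_C:*/2, job_D:*/6, job_E:*/12}
Op 8: unregister job_E -> active={job_C:*/2, job_D:*/6}
  job_C: interval 2, next fire after T=117 is 118
  job_D: interval 6, next fire after T=117 is 120
Earliest fire time = 118 (job job_C)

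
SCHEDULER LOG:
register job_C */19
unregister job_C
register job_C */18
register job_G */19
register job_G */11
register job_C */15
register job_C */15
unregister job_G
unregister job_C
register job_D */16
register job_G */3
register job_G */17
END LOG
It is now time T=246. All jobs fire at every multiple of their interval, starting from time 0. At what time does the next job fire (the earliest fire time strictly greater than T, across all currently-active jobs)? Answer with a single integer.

Answer: 255

Derivation:
Op 1: register job_C */19 -> active={job_C:*/19}
Op 2: unregister job_C -> active={}
Op 3: register job_C */18 -> active={job_C:*/18}
Op 4: register job_G */19 -> active={job_C:*/18, job_G:*/19}
Op 5: register job_G */11 -> active={job_C:*/18, job_G:*/11}
Op 6: register job_C */15 -> active={job_C:*/15, job_G:*/11}
Op 7: register job_C */15 -> active={job_C:*/15, job_G:*/11}
Op 8: unregister job_G -> active={job_C:*/15}
Op 9: unregister job_C -> active={}
Op 10: register job_D */16 -> active={job_D:*/16}
Op 11: register job_G */3 -> active={job_D:*/16, job_G:*/3}
Op 12: register job_G */17 -> active={job_D:*/16, job_G:*/17}
  job_D: interval 16, next fire after T=246 is 256
  job_G: interval 17, next fire after T=246 is 255
Earliest fire time = 255 (job job_G)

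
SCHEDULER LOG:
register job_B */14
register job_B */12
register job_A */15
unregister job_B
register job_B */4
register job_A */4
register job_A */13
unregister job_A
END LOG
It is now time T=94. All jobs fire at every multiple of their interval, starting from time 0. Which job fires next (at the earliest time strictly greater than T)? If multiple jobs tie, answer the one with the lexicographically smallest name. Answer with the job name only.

Op 1: register job_B */14 -> active={job_B:*/14}
Op 2: register job_B */12 -> active={job_B:*/12}
Op 3: register job_A */15 -> active={job_A:*/15, job_B:*/12}
Op 4: unregister job_B -> active={job_A:*/15}
Op 5: register job_B */4 -> active={job_A:*/15, job_B:*/4}
Op 6: register job_A */4 -> active={job_A:*/4, job_B:*/4}
Op 7: register job_A */13 -> active={job_A:*/13, job_B:*/4}
Op 8: unregister job_A -> active={job_B:*/4}
  job_B: interval 4, next fire after T=94 is 96
Earliest = 96, winner (lex tiebreak) = job_B

Answer: job_B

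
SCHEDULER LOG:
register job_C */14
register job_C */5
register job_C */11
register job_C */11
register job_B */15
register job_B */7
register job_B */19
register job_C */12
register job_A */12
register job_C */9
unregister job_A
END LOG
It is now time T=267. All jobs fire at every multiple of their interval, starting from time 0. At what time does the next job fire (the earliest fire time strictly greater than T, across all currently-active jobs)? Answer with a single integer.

Op 1: register job_C */14 -> active={job_C:*/14}
Op 2: register job_C */5 -> active={job_C:*/5}
Op 3: register job_C */11 -> active={job_C:*/11}
Op 4: register job_C */11 -> active={job_C:*/11}
Op 5: register job_B */15 -> active={job_B:*/15, job_C:*/11}
Op 6: register job_B */7 -> active={job_B:*/7, job_C:*/11}
Op 7: register job_B */19 -> active={job_B:*/19, job_C:*/11}
Op 8: register job_C */12 -> active={job_B:*/19, job_C:*/12}
Op 9: register job_A */12 -> active={job_A:*/12, job_B:*/19, job_C:*/12}
Op 10: register job_C */9 -> active={job_A:*/12, job_B:*/19, job_C:*/9}
Op 11: unregister job_A -> active={job_B:*/19, job_C:*/9}
  job_B: interval 19, next fire after T=267 is 285
  job_C: interval 9, next fire after T=267 is 270
Earliest fire time = 270 (job job_C)

Answer: 270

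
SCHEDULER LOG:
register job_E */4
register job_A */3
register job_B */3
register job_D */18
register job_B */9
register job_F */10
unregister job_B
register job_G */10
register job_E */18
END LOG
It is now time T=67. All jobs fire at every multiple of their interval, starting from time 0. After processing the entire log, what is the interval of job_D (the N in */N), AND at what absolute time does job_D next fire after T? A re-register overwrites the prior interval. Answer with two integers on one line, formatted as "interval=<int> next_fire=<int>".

Answer: interval=18 next_fire=72

Derivation:
Op 1: register job_E */4 -> active={job_E:*/4}
Op 2: register job_A */3 -> active={job_A:*/3, job_E:*/4}
Op 3: register job_B */3 -> active={job_A:*/3, job_B:*/3, job_E:*/4}
Op 4: register job_D */18 -> active={job_A:*/3, job_B:*/3, job_D:*/18, job_E:*/4}
Op 5: register job_B */9 -> active={job_A:*/3, job_B:*/9, job_D:*/18, job_E:*/4}
Op 6: register job_F */10 -> active={job_A:*/3, job_B:*/9, job_D:*/18, job_E:*/4, job_F:*/10}
Op 7: unregister job_B -> active={job_A:*/3, job_D:*/18, job_E:*/4, job_F:*/10}
Op 8: register job_G */10 -> active={job_A:*/3, job_D:*/18, job_E:*/4, job_F:*/10, job_G:*/10}
Op 9: register job_E */18 -> active={job_A:*/3, job_D:*/18, job_E:*/18, job_F:*/10, job_G:*/10}
Final interval of job_D = 18
Next fire of job_D after T=67: (67//18+1)*18 = 72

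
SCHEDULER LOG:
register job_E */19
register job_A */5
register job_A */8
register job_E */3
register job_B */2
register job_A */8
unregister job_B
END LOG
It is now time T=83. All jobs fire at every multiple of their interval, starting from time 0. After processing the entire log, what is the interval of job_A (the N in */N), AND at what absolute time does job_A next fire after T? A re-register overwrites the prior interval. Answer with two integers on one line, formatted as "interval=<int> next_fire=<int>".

Op 1: register job_E */19 -> active={job_E:*/19}
Op 2: register job_A */5 -> active={job_A:*/5, job_E:*/19}
Op 3: register job_A */8 -> active={job_A:*/8, job_E:*/19}
Op 4: register job_E */3 -> active={job_A:*/8, job_E:*/3}
Op 5: register job_B */2 -> active={job_A:*/8, job_B:*/2, job_E:*/3}
Op 6: register job_A */8 -> active={job_A:*/8, job_B:*/2, job_E:*/3}
Op 7: unregister job_B -> active={job_A:*/8, job_E:*/3}
Final interval of job_A = 8
Next fire of job_A after T=83: (83//8+1)*8 = 88

Answer: interval=8 next_fire=88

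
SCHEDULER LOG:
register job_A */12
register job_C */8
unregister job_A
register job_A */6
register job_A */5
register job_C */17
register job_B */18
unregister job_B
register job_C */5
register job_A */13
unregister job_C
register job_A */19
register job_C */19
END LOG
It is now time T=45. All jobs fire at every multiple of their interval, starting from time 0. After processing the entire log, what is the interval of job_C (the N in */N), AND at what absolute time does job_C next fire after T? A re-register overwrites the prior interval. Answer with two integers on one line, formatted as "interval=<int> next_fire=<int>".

Op 1: register job_A */12 -> active={job_A:*/12}
Op 2: register job_C */8 -> active={job_A:*/12, job_C:*/8}
Op 3: unregister job_A -> active={job_C:*/8}
Op 4: register job_A */6 -> active={job_A:*/6, job_C:*/8}
Op 5: register job_A */5 -> active={job_A:*/5, job_C:*/8}
Op 6: register job_C */17 -> active={job_A:*/5, job_C:*/17}
Op 7: register job_B */18 -> active={job_A:*/5, job_B:*/18, job_C:*/17}
Op 8: unregister job_B -> active={job_A:*/5, job_C:*/17}
Op 9: register job_C */5 -> active={job_A:*/5, job_C:*/5}
Op 10: register job_A */13 -> active={job_A:*/13, job_C:*/5}
Op 11: unregister job_C -> active={job_A:*/13}
Op 12: register job_A */19 -> active={job_A:*/19}
Op 13: register job_C */19 -> active={job_A:*/19, job_C:*/19}
Final interval of job_C = 19
Next fire of job_C after T=45: (45//19+1)*19 = 57

Answer: interval=19 next_fire=57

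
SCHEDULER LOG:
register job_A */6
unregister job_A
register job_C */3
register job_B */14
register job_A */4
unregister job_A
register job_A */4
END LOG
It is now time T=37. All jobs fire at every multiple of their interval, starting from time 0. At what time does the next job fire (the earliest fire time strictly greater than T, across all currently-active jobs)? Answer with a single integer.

Answer: 39

Derivation:
Op 1: register job_A */6 -> active={job_A:*/6}
Op 2: unregister job_A -> active={}
Op 3: register job_C */3 -> active={job_C:*/3}
Op 4: register job_B */14 -> active={job_B:*/14, job_C:*/3}
Op 5: register job_A */4 -> active={job_A:*/4, job_B:*/14, job_C:*/3}
Op 6: unregister job_A -> active={job_B:*/14, job_C:*/3}
Op 7: register job_A */4 -> active={job_A:*/4, job_B:*/14, job_C:*/3}
  job_A: interval 4, next fire after T=37 is 40
  job_B: interval 14, next fire after T=37 is 42
  job_C: interval 3, next fire after T=37 is 39
Earliest fire time = 39 (job job_C)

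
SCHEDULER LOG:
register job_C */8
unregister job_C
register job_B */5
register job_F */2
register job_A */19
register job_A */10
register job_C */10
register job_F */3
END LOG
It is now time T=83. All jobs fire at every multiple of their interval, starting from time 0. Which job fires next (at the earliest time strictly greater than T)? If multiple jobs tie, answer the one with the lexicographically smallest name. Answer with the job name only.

Answer: job_F

Derivation:
Op 1: register job_C */8 -> active={job_C:*/8}
Op 2: unregister job_C -> active={}
Op 3: register job_B */5 -> active={job_B:*/5}
Op 4: register job_F */2 -> active={job_B:*/5, job_F:*/2}
Op 5: register job_A */19 -> active={job_A:*/19, job_B:*/5, job_F:*/2}
Op 6: register job_A */10 -> active={job_A:*/10, job_B:*/5, job_F:*/2}
Op 7: register job_C */10 -> active={job_A:*/10, job_B:*/5, job_C:*/10, job_F:*/2}
Op 8: register job_F */3 -> active={job_A:*/10, job_B:*/5, job_C:*/10, job_F:*/3}
  job_A: interval 10, next fire after T=83 is 90
  job_B: interval 5, next fire after T=83 is 85
  job_C: interval 10, next fire after T=83 is 90
  job_F: interval 3, next fire after T=83 is 84
Earliest = 84, winner (lex tiebreak) = job_F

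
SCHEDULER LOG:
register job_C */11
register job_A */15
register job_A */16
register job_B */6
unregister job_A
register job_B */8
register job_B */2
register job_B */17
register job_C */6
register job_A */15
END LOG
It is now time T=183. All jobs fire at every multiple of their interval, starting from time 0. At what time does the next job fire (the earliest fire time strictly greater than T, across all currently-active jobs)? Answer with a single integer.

Answer: 186

Derivation:
Op 1: register job_C */11 -> active={job_C:*/11}
Op 2: register job_A */15 -> active={job_A:*/15, job_C:*/11}
Op 3: register job_A */16 -> active={job_A:*/16, job_C:*/11}
Op 4: register job_B */6 -> active={job_A:*/16, job_B:*/6, job_C:*/11}
Op 5: unregister job_A -> active={job_B:*/6, job_C:*/11}
Op 6: register job_B */8 -> active={job_B:*/8, job_C:*/11}
Op 7: register job_B */2 -> active={job_B:*/2, job_C:*/11}
Op 8: register job_B */17 -> active={job_B:*/17, job_C:*/11}
Op 9: register job_C */6 -> active={job_B:*/17, job_C:*/6}
Op 10: register job_A */15 -> active={job_A:*/15, job_B:*/17, job_C:*/6}
  job_A: interval 15, next fire after T=183 is 195
  job_B: interval 17, next fire after T=183 is 187
  job_C: interval 6, next fire after T=183 is 186
Earliest fire time = 186 (job job_C)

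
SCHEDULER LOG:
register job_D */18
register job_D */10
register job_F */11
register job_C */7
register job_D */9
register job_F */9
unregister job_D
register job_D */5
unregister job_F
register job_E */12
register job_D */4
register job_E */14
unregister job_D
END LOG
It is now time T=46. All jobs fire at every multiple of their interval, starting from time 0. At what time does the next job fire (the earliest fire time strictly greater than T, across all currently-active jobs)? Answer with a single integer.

Op 1: register job_D */18 -> active={job_D:*/18}
Op 2: register job_D */10 -> active={job_D:*/10}
Op 3: register job_F */11 -> active={job_D:*/10, job_F:*/11}
Op 4: register job_C */7 -> active={job_C:*/7, job_D:*/10, job_F:*/11}
Op 5: register job_D */9 -> active={job_C:*/7, job_D:*/9, job_F:*/11}
Op 6: register job_F */9 -> active={job_C:*/7, job_D:*/9, job_F:*/9}
Op 7: unregister job_D -> active={job_C:*/7, job_F:*/9}
Op 8: register job_D */5 -> active={job_C:*/7, job_D:*/5, job_F:*/9}
Op 9: unregister job_F -> active={job_C:*/7, job_D:*/5}
Op 10: register job_E */12 -> active={job_C:*/7, job_D:*/5, job_E:*/12}
Op 11: register job_D */4 -> active={job_C:*/7, job_D:*/4, job_E:*/12}
Op 12: register job_E */14 -> active={job_C:*/7, job_D:*/4, job_E:*/14}
Op 13: unregister job_D -> active={job_C:*/7, job_E:*/14}
  job_C: interval 7, next fire after T=46 is 49
  job_E: interval 14, next fire after T=46 is 56
Earliest fire time = 49 (job job_C)

Answer: 49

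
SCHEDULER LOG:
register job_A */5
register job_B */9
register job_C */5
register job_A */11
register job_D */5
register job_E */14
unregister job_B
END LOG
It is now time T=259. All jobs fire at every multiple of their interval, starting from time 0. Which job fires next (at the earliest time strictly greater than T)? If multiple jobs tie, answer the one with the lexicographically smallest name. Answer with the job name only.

Op 1: register job_A */5 -> active={job_A:*/5}
Op 2: register job_B */9 -> active={job_A:*/5, job_B:*/9}
Op 3: register job_C */5 -> active={job_A:*/5, job_B:*/9, job_C:*/5}
Op 4: register job_A */11 -> active={job_A:*/11, job_B:*/9, job_C:*/5}
Op 5: register job_D */5 -> active={job_A:*/11, job_B:*/9, job_C:*/5, job_D:*/5}
Op 6: register job_E */14 -> active={job_A:*/11, job_B:*/9, job_C:*/5, job_D:*/5, job_E:*/14}
Op 7: unregister job_B -> active={job_A:*/11, job_C:*/5, job_D:*/5, job_E:*/14}
  job_A: interval 11, next fire after T=259 is 264
  job_C: interval 5, next fire after T=259 is 260
  job_D: interval 5, next fire after T=259 is 260
  job_E: interval 14, next fire after T=259 is 266
Earliest = 260, winner (lex tiebreak) = job_C

Answer: job_C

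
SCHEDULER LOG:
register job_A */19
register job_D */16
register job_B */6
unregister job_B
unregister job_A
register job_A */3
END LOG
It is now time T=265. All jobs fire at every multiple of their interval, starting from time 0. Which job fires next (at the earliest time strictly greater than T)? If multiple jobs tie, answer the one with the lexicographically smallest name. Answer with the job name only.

Answer: job_A

Derivation:
Op 1: register job_A */19 -> active={job_A:*/19}
Op 2: register job_D */16 -> active={job_A:*/19, job_D:*/16}
Op 3: register job_B */6 -> active={job_A:*/19, job_B:*/6, job_D:*/16}
Op 4: unregister job_B -> active={job_A:*/19, job_D:*/16}
Op 5: unregister job_A -> active={job_D:*/16}
Op 6: register job_A */3 -> active={job_A:*/3, job_D:*/16}
  job_A: interval 3, next fire after T=265 is 267
  job_D: interval 16, next fire after T=265 is 272
Earliest = 267, winner (lex tiebreak) = job_A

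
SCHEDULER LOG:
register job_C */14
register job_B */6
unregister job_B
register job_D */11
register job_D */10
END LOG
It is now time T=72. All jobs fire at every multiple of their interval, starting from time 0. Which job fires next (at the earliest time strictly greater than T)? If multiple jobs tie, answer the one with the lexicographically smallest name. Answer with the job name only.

Answer: job_D

Derivation:
Op 1: register job_C */14 -> active={job_C:*/14}
Op 2: register job_B */6 -> active={job_B:*/6, job_C:*/14}
Op 3: unregister job_B -> active={job_C:*/14}
Op 4: register job_D */11 -> active={job_C:*/14, job_D:*/11}
Op 5: register job_D */10 -> active={job_C:*/14, job_D:*/10}
  job_C: interval 14, next fire after T=72 is 84
  job_D: interval 10, next fire after T=72 is 80
Earliest = 80, winner (lex tiebreak) = job_D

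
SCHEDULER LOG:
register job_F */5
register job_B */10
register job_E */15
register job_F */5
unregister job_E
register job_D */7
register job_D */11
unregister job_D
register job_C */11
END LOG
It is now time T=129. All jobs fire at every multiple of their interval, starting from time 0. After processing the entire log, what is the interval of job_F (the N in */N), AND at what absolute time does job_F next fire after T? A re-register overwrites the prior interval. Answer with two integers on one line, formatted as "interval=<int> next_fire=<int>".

Op 1: register job_F */5 -> active={job_F:*/5}
Op 2: register job_B */10 -> active={job_B:*/10, job_F:*/5}
Op 3: register job_E */15 -> active={job_B:*/10, job_E:*/15, job_F:*/5}
Op 4: register job_F */5 -> active={job_B:*/10, job_E:*/15, job_F:*/5}
Op 5: unregister job_E -> active={job_B:*/10, job_F:*/5}
Op 6: register job_D */7 -> active={job_B:*/10, job_D:*/7, job_F:*/5}
Op 7: register job_D */11 -> active={job_B:*/10, job_D:*/11, job_F:*/5}
Op 8: unregister job_D -> active={job_B:*/10, job_F:*/5}
Op 9: register job_C */11 -> active={job_B:*/10, job_C:*/11, job_F:*/5}
Final interval of job_F = 5
Next fire of job_F after T=129: (129//5+1)*5 = 130

Answer: interval=5 next_fire=130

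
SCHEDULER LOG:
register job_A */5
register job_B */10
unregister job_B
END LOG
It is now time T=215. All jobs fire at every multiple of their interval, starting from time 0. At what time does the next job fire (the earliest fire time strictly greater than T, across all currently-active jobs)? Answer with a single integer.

Answer: 220

Derivation:
Op 1: register job_A */5 -> active={job_A:*/5}
Op 2: register job_B */10 -> active={job_A:*/5, job_B:*/10}
Op 3: unregister job_B -> active={job_A:*/5}
  job_A: interval 5, next fire after T=215 is 220
Earliest fire time = 220 (job job_A)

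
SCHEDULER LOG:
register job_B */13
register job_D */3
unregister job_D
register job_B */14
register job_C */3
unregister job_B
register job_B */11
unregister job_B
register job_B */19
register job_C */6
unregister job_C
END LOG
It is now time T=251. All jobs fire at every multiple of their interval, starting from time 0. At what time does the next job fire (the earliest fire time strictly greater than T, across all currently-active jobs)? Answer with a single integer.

Answer: 266

Derivation:
Op 1: register job_B */13 -> active={job_B:*/13}
Op 2: register job_D */3 -> active={job_B:*/13, job_D:*/3}
Op 3: unregister job_D -> active={job_B:*/13}
Op 4: register job_B */14 -> active={job_B:*/14}
Op 5: register job_C */3 -> active={job_B:*/14, job_C:*/3}
Op 6: unregister job_B -> active={job_C:*/3}
Op 7: register job_B */11 -> active={job_B:*/11, job_C:*/3}
Op 8: unregister job_B -> active={job_C:*/3}
Op 9: register job_B */19 -> active={job_B:*/19, job_C:*/3}
Op 10: register job_C */6 -> active={job_B:*/19, job_C:*/6}
Op 11: unregister job_C -> active={job_B:*/19}
  job_B: interval 19, next fire after T=251 is 266
Earliest fire time = 266 (job job_B)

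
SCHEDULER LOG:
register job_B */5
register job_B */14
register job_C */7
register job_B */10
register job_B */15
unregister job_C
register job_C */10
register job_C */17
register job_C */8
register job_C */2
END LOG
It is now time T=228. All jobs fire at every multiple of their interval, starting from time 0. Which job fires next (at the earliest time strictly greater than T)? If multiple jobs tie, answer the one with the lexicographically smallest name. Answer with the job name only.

Op 1: register job_B */5 -> active={job_B:*/5}
Op 2: register job_B */14 -> active={job_B:*/14}
Op 3: register job_C */7 -> active={job_B:*/14, job_C:*/7}
Op 4: register job_B */10 -> active={job_B:*/10, job_C:*/7}
Op 5: register job_B */15 -> active={job_B:*/15, job_C:*/7}
Op 6: unregister job_C -> active={job_B:*/15}
Op 7: register job_C */10 -> active={job_B:*/15, job_C:*/10}
Op 8: register job_C */17 -> active={job_B:*/15, job_C:*/17}
Op 9: register job_C */8 -> active={job_B:*/15, job_C:*/8}
Op 10: register job_C */2 -> active={job_B:*/15, job_C:*/2}
  job_B: interval 15, next fire after T=228 is 240
  job_C: interval 2, next fire after T=228 is 230
Earliest = 230, winner (lex tiebreak) = job_C

Answer: job_C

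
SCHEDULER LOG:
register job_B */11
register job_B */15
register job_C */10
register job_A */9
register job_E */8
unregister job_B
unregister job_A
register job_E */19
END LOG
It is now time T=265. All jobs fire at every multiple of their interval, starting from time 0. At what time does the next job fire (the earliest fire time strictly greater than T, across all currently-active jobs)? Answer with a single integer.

Answer: 266

Derivation:
Op 1: register job_B */11 -> active={job_B:*/11}
Op 2: register job_B */15 -> active={job_B:*/15}
Op 3: register job_C */10 -> active={job_B:*/15, job_C:*/10}
Op 4: register job_A */9 -> active={job_A:*/9, job_B:*/15, job_C:*/10}
Op 5: register job_E */8 -> active={job_A:*/9, job_B:*/15, job_C:*/10, job_E:*/8}
Op 6: unregister job_B -> active={job_A:*/9, job_C:*/10, job_E:*/8}
Op 7: unregister job_A -> active={job_C:*/10, job_E:*/8}
Op 8: register job_E */19 -> active={job_C:*/10, job_E:*/19}
  job_C: interval 10, next fire after T=265 is 270
  job_E: interval 19, next fire after T=265 is 266
Earliest fire time = 266 (job job_E)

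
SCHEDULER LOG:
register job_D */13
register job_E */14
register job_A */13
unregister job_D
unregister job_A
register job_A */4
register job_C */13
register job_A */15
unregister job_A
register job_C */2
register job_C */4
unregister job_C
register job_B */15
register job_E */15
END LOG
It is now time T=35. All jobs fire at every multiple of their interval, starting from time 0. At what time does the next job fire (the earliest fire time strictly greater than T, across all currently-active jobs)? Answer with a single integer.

Op 1: register job_D */13 -> active={job_D:*/13}
Op 2: register job_E */14 -> active={job_D:*/13, job_E:*/14}
Op 3: register job_A */13 -> active={job_A:*/13, job_D:*/13, job_E:*/14}
Op 4: unregister job_D -> active={job_A:*/13, job_E:*/14}
Op 5: unregister job_A -> active={job_E:*/14}
Op 6: register job_A */4 -> active={job_A:*/4, job_E:*/14}
Op 7: register job_C */13 -> active={job_A:*/4, job_C:*/13, job_E:*/14}
Op 8: register job_A */15 -> active={job_A:*/15, job_C:*/13, job_E:*/14}
Op 9: unregister job_A -> active={job_C:*/13, job_E:*/14}
Op 10: register job_C */2 -> active={job_C:*/2, job_E:*/14}
Op 11: register job_C */4 -> active={job_C:*/4, job_E:*/14}
Op 12: unregister job_C -> active={job_E:*/14}
Op 13: register job_B */15 -> active={job_B:*/15, job_E:*/14}
Op 14: register job_E */15 -> active={job_B:*/15, job_E:*/15}
  job_B: interval 15, next fire after T=35 is 45
  job_E: interval 15, next fire after T=35 is 45
Earliest fire time = 45 (job job_B)

Answer: 45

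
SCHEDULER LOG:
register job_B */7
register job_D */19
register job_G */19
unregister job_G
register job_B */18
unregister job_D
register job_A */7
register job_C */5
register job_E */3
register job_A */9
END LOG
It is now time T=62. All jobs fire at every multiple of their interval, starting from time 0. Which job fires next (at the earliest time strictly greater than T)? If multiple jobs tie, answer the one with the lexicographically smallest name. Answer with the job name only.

Answer: job_A

Derivation:
Op 1: register job_B */7 -> active={job_B:*/7}
Op 2: register job_D */19 -> active={job_B:*/7, job_D:*/19}
Op 3: register job_G */19 -> active={job_B:*/7, job_D:*/19, job_G:*/19}
Op 4: unregister job_G -> active={job_B:*/7, job_D:*/19}
Op 5: register job_B */18 -> active={job_B:*/18, job_D:*/19}
Op 6: unregister job_D -> active={job_B:*/18}
Op 7: register job_A */7 -> active={job_A:*/7, job_B:*/18}
Op 8: register job_C */5 -> active={job_A:*/7, job_B:*/18, job_C:*/5}
Op 9: register job_E */3 -> active={job_A:*/7, job_B:*/18, job_C:*/5, job_E:*/3}
Op 10: register job_A */9 -> active={job_A:*/9, job_B:*/18, job_C:*/5, job_E:*/3}
  job_A: interval 9, next fire after T=62 is 63
  job_B: interval 18, next fire after T=62 is 72
  job_C: interval 5, next fire after T=62 is 65
  job_E: interval 3, next fire after T=62 is 63
Earliest = 63, winner (lex tiebreak) = job_A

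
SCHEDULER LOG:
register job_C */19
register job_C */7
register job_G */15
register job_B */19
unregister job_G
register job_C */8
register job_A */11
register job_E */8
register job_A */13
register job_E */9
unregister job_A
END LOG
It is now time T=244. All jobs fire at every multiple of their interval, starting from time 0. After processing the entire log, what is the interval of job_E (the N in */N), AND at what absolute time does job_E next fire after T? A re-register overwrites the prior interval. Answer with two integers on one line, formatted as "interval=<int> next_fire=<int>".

Op 1: register job_C */19 -> active={job_C:*/19}
Op 2: register job_C */7 -> active={job_C:*/7}
Op 3: register job_G */15 -> active={job_C:*/7, job_G:*/15}
Op 4: register job_B */19 -> active={job_B:*/19, job_C:*/7, job_G:*/15}
Op 5: unregister job_G -> active={job_B:*/19, job_C:*/7}
Op 6: register job_C */8 -> active={job_B:*/19, job_C:*/8}
Op 7: register job_A */11 -> active={job_A:*/11, job_B:*/19, job_C:*/8}
Op 8: register job_E */8 -> active={job_A:*/11, job_B:*/19, job_C:*/8, job_E:*/8}
Op 9: register job_A */13 -> active={job_A:*/13, job_B:*/19, job_C:*/8, job_E:*/8}
Op 10: register job_E */9 -> active={job_A:*/13, job_B:*/19, job_C:*/8, job_E:*/9}
Op 11: unregister job_A -> active={job_B:*/19, job_C:*/8, job_E:*/9}
Final interval of job_E = 9
Next fire of job_E after T=244: (244//9+1)*9 = 252

Answer: interval=9 next_fire=252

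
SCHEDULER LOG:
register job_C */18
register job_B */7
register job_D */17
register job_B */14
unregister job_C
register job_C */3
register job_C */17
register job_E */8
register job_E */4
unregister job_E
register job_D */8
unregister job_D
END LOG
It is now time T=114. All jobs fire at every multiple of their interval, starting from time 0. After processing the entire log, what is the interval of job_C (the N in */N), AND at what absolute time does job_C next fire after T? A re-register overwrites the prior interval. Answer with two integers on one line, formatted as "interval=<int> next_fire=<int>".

Answer: interval=17 next_fire=119

Derivation:
Op 1: register job_C */18 -> active={job_C:*/18}
Op 2: register job_B */7 -> active={job_B:*/7, job_C:*/18}
Op 3: register job_D */17 -> active={job_B:*/7, job_C:*/18, job_D:*/17}
Op 4: register job_B */14 -> active={job_B:*/14, job_C:*/18, job_D:*/17}
Op 5: unregister job_C -> active={job_B:*/14, job_D:*/17}
Op 6: register job_C */3 -> active={job_B:*/14, job_C:*/3, job_D:*/17}
Op 7: register job_C */17 -> active={job_B:*/14, job_C:*/17, job_D:*/17}
Op 8: register job_E */8 -> active={job_B:*/14, job_C:*/17, job_D:*/17, job_E:*/8}
Op 9: register job_E */4 -> active={job_B:*/14, job_C:*/17, job_D:*/17, job_E:*/4}
Op 10: unregister job_E -> active={job_B:*/14, job_C:*/17, job_D:*/17}
Op 11: register job_D */8 -> active={job_B:*/14, job_C:*/17, job_D:*/8}
Op 12: unregister job_D -> active={job_B:*/14, job_C:*/17}
Final interval of job_C = 17
Next fire of job_C after T=114: (114//17+1)*17 = 119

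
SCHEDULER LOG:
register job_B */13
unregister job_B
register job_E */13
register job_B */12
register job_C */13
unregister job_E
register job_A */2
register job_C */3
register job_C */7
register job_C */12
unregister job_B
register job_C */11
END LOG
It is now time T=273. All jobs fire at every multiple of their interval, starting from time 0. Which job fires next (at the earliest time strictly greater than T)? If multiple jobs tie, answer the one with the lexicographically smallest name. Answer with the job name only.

Answer: job_A

Derivation:
Op 1: register job_B */13 -> active={job_B:*/13}
Op 2: unregister job_B -> active={}
Op 3: register job_E */13 -> active={job_E:*/13}
Op 4: register job_B */12 -> active={job_B:*/12, job_E:*/13}
Op 5: register job_C */13 -> active={job_B:*/12, job_C:*/13, job_E:*/13}
Op 6: unregister job_E -> active={job_B:*/12, job_C:*/13}
Op 7: register job_A */2 -> active={job_A:*/2, job_B:*/12, job_C:*/13}
Op 8: register job_C */3 -> active={job_A:*/2, job_B:*/12, job_C:*/3}
Op 9: register job_C */7 -> active={job_A:*/2, job_B:*/12, job_C:*/7}
Op 10: register job_C */12 -> active={job_A:*/2, job_B:*/12, job_C:*/12}
Op 11: unregister job_B -> active={job_A:*/2, job_C:*/12}
Op 12: register job_C */11 -> active={job_A:*/2, job_C:*/11}
  job_A: interval 2, next fire after T=273 is 274
  job_C: interval 11, next fire after T=273 is 275
Earliest = 274, winner (lex tiebreak) = job_A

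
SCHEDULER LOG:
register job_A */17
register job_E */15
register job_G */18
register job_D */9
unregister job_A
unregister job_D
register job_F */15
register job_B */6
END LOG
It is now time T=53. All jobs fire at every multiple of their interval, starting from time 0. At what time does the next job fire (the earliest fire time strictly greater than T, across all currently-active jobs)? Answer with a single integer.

Op 1: register job_A */17 -> active={job_A:*/17}
Op 2: register job_E */15 -> active={job_A:*/17, job_E:*/15}
Op 3: register job_G */18 -> active={job_A:*/17, job_E:*/15, job_G:*/18}
Op 4: register job_D */9 -> active={job_A:*/17, job_D:*/9, job_E:*/15, job_G:*/18}
Op 5: unregister job_A -> active={job_D:*/9, job_E:*/15, job_G:*/18}
Op 6: unregister job_D -> active={job_E:*/15, job_G:*/18}
Op 7: register job_F */15 -> active={job_E:*/15, job_F:*/15, job_G:*/18}
Op 8: register job_B */6 -> active={job_B:*/6, job_E:*/15, job_F:*/15, job_G:*/18}
  job_B: interval 6, next fire after T=53 is 54
  job_E: interval 15, next fire after T=53 is 60
  job_F: interval 15, next fire after T=53 is 60
  job_G: interval 18, next fire after T=53 is 54
Earliest fire time = 54 (job job_B)

Answer: 54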